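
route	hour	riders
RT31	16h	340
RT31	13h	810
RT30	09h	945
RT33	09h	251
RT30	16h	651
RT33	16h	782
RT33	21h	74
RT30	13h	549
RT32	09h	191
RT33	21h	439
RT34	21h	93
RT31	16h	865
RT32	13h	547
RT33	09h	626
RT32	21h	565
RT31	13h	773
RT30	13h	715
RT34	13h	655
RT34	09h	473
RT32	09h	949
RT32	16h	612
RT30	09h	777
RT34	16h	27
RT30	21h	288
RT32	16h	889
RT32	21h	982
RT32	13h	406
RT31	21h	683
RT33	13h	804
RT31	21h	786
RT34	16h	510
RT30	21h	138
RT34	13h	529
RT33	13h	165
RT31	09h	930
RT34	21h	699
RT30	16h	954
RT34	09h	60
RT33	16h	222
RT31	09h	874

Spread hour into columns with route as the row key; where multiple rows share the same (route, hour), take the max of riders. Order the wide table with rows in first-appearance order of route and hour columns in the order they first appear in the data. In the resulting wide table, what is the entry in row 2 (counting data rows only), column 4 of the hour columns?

With rows in first-appearance order of route, row 2 is route=RT30. hour columns in first-appearance order: 16h, 13h, 09h, 21h; column 4 is 21h.
Long rows with route=RT30, hour=21h: max(288, 138) = 288.

288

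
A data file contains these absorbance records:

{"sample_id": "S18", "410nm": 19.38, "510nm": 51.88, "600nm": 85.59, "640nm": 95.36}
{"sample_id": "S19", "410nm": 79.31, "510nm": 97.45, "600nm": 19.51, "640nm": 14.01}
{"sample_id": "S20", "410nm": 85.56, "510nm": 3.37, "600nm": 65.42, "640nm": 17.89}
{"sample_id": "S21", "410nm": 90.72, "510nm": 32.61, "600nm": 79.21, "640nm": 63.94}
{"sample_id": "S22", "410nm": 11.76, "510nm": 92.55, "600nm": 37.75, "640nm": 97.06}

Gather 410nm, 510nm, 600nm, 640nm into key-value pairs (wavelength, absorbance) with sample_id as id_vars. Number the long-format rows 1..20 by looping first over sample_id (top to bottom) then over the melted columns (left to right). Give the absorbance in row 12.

17.89

20 rows total (5 × 4). Row 12: index ⌊(12-1)/4⌋ = 2 into sample_id → S20; (12-1) mod 4 = 3 into the melted columns → 640nm.
So row 12 is (S20, 640nm, 17.89); absorbance = 17.89.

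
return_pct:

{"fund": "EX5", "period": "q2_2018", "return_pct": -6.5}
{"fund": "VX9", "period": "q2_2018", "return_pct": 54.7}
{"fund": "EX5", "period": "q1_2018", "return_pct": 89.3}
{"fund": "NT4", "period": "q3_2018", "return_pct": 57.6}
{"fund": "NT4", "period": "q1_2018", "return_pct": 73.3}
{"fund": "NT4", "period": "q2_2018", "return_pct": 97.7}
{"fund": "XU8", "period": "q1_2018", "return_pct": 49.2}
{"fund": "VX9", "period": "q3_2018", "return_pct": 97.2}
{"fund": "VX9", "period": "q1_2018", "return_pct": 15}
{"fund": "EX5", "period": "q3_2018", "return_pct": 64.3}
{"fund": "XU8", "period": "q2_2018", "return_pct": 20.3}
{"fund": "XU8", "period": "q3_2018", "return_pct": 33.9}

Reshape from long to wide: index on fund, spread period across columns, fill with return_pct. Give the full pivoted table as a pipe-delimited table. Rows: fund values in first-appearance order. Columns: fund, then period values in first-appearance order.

| fund | q2_2018 | q1_2018 | q3_2018 |
| EX5 | -6.5 | 89.3 | 64.3 |
| VX9 | 54.7 | 15 | 97.2 |
| NT4 | 97.7 | 73.3 | 57.6 |
| XU8 | 20.3 | 49.2 | 33.9 |

Columns: fund plus the 3 distinct period values (q2_2018, q1_2018, q3_2018).
For example, row EX5 column q2_2018 takes return_pct=-6.5 from the long row (EX5, q2_2018).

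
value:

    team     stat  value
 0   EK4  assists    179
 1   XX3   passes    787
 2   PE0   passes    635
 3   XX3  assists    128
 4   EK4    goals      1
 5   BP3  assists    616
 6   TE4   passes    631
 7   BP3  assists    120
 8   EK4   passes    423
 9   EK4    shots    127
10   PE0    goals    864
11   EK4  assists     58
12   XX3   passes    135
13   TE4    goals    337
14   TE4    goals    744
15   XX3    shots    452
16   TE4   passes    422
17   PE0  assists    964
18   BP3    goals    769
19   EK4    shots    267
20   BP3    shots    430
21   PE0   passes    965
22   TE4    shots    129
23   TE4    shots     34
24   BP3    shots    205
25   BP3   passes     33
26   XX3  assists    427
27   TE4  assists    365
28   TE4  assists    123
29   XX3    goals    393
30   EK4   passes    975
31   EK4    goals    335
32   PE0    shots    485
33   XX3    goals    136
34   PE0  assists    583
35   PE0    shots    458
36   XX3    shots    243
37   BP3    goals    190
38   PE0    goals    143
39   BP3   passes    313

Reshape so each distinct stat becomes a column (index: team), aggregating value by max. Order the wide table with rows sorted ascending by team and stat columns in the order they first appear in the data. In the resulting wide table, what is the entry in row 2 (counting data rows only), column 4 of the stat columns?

With rows sorted ascending by team, row 2 is team=EK4. stat columns in first-appearance order: assists, passes, goals, shots; column 4 is shots.
Long rows with team=EK4, stat=shots: max(127, 267) = 267.

267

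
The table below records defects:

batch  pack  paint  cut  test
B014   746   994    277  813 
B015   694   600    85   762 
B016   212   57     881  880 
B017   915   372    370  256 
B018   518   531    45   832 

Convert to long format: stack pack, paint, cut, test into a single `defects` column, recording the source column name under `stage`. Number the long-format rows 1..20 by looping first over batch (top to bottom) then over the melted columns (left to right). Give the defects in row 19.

20 rows total (5 × 4). Row 19: index ⌊(19-1)/4⌋ = 4 into batch → B018; (19-1) mod 4 = 2 into the melted columns → cut.
So row 19 is (B018, cut, 45); defects = 45.

45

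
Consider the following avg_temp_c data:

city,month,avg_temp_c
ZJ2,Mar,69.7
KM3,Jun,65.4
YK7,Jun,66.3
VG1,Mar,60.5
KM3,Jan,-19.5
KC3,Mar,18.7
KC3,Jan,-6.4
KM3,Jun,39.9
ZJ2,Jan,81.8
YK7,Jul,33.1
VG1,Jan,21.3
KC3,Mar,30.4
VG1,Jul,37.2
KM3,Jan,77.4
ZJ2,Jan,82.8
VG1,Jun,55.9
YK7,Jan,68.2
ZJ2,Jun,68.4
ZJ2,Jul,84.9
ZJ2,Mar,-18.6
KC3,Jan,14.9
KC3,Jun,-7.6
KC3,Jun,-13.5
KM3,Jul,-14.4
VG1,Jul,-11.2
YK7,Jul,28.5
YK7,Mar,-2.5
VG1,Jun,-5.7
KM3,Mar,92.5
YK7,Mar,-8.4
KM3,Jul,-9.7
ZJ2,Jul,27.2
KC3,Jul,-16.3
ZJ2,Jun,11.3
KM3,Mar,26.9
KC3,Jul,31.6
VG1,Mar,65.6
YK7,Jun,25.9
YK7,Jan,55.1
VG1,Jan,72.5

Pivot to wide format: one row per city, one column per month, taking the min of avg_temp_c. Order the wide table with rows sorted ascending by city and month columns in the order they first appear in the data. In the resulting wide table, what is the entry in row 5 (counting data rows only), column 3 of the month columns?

With rows sorted ascending by city, row 5 is city=ZJ2. month columns in first-appearance order: Mar, Jun, Jan, Jul; column 3 is Jan.
Long rows with city=ZJ2, month=Jan: min(81.8, 82.8) = 81.8.

81.8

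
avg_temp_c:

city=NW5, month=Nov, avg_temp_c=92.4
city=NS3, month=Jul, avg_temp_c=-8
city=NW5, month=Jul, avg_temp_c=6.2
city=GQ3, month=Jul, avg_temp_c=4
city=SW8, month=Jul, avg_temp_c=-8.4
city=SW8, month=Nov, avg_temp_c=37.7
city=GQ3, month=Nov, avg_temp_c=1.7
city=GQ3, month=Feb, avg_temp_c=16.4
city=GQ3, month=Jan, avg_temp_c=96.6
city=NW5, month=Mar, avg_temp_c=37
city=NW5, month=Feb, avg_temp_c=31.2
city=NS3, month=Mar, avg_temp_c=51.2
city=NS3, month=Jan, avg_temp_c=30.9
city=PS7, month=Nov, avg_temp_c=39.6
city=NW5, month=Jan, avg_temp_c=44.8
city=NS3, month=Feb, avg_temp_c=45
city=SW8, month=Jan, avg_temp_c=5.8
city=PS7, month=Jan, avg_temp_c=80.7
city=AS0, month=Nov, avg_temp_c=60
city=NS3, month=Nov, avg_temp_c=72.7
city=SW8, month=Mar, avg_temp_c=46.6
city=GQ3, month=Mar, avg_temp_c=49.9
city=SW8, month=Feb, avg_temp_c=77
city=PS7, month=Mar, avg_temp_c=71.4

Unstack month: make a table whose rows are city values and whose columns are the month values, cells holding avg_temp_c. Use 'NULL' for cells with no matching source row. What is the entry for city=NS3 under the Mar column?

The long row with city=NS3, month=Mar has avg_temp_c=51.2.

51.2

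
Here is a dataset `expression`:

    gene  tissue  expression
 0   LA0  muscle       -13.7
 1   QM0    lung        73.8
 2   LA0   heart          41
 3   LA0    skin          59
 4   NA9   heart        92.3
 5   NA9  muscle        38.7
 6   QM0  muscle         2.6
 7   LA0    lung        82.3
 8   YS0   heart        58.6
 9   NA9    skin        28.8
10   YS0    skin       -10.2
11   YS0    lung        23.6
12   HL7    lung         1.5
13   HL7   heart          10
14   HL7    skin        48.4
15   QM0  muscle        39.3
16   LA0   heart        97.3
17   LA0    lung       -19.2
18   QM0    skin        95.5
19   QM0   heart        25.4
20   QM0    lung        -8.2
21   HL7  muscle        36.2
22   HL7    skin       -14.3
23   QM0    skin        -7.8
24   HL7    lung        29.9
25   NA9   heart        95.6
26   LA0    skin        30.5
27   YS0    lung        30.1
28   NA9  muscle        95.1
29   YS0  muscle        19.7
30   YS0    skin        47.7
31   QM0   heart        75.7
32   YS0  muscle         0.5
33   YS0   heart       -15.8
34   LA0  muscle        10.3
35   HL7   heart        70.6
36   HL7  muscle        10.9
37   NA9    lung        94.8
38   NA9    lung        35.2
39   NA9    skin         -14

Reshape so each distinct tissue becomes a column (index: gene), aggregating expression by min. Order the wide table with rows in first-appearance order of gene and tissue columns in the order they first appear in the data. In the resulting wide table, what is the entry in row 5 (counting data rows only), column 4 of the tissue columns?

With rows in first-appearance order of gene, row 5 is gene=HL7. tissue columns in first-appearance order: muscle, lung, heart, skin; column 4 is skin.
Long rows with gene=HL7, tissue=skin: min(48.4, -14.3) = -14.3.

-14.3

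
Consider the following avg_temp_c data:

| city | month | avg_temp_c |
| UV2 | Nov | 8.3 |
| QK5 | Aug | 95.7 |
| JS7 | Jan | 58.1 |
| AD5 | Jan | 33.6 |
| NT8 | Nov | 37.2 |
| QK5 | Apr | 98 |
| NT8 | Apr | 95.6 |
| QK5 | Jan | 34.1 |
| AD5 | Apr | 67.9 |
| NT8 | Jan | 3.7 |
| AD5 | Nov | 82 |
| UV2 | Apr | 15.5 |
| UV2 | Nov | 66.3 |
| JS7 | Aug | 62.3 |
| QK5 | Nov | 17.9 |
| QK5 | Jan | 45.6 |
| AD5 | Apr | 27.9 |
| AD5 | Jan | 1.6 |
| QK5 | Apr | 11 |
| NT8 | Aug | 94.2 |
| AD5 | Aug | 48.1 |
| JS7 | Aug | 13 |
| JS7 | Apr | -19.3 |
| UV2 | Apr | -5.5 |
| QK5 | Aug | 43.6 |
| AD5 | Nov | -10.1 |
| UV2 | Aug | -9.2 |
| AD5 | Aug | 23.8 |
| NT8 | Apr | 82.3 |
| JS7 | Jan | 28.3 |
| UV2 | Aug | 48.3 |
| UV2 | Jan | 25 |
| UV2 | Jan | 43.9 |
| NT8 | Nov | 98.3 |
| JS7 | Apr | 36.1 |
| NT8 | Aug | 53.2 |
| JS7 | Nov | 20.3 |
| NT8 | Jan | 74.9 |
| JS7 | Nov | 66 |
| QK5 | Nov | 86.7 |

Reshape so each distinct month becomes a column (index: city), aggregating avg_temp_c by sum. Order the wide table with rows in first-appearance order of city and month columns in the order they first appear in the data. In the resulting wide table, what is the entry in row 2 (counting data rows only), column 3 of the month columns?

79.7

With rows in first-appearance order of city, row 2 is city=QK5. month columns in first-appearance order: Nov, Aug, Jan, Apr; column 3 is Jan.
Long rows with city=QK5, month=Jan: 34.1 + 45.6 = 79.7.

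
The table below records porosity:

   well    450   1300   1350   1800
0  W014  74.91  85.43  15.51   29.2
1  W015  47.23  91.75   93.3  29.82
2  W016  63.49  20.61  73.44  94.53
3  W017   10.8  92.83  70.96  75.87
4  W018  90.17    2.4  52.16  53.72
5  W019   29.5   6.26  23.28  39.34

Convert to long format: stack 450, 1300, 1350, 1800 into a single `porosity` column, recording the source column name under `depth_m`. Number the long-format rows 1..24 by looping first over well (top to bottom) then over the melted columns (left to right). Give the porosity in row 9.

24 rows total (6 × 4). Row 9: index ⌊(9-1)/4⌋ = 2 into well → W016; (9-1) mod 4 = 0 into the melted columns → 450.
So row 9 is (W016, 450, 63.49); porosity = 63.49.

63.49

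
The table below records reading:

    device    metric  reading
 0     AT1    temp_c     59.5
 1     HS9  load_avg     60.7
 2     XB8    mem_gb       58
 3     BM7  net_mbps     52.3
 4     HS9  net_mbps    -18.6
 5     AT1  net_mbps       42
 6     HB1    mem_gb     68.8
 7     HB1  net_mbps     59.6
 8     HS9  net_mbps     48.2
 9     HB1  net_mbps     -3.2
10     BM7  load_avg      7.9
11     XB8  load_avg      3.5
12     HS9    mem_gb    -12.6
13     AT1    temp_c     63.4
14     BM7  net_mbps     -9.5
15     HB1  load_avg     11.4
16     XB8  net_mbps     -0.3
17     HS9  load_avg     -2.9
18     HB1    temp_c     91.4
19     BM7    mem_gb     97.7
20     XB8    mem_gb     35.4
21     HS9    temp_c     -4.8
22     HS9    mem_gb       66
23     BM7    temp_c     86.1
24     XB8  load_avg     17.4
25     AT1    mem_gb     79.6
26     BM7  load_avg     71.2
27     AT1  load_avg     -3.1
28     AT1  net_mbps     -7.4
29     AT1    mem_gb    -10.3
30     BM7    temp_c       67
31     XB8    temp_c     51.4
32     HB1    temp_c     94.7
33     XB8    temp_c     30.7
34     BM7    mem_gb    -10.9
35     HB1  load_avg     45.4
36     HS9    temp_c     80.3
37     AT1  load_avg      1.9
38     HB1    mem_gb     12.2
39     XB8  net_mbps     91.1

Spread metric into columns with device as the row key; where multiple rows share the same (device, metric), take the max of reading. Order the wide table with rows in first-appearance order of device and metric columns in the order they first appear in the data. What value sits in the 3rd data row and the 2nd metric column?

17.4

With rows in first-appearance order of device, row 3 is device=XB8. metric columns in first-appearance order: temp_c, load_avg, mem_gb, net_mbps; column 2 is load_avg.
Long rows with device=XB8, metric=load_avg: max(3.5, 17.4) = 17.4.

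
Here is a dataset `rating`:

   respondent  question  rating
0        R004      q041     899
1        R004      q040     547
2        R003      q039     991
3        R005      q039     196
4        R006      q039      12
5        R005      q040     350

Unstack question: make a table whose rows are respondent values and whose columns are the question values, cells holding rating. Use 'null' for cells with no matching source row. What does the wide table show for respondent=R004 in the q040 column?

The long row with respondent=R004, question=q040 has rating=547.

547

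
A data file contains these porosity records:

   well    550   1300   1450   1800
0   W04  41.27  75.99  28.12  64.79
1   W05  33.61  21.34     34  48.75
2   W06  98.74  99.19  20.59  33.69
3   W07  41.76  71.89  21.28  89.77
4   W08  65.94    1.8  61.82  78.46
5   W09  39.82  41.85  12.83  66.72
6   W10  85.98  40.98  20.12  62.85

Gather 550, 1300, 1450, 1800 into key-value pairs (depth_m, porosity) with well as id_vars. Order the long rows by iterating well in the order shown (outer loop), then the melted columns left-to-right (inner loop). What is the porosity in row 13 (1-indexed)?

28 rows total (7 × 4). Row 13: index ⌊(13-1)/4⌋ = 3 into well → W07; (13-1) mod 4 = 0 into the melted columns → 550.
So row 13 is (W07, 550, 41.76); porosity = 41.76.

41.76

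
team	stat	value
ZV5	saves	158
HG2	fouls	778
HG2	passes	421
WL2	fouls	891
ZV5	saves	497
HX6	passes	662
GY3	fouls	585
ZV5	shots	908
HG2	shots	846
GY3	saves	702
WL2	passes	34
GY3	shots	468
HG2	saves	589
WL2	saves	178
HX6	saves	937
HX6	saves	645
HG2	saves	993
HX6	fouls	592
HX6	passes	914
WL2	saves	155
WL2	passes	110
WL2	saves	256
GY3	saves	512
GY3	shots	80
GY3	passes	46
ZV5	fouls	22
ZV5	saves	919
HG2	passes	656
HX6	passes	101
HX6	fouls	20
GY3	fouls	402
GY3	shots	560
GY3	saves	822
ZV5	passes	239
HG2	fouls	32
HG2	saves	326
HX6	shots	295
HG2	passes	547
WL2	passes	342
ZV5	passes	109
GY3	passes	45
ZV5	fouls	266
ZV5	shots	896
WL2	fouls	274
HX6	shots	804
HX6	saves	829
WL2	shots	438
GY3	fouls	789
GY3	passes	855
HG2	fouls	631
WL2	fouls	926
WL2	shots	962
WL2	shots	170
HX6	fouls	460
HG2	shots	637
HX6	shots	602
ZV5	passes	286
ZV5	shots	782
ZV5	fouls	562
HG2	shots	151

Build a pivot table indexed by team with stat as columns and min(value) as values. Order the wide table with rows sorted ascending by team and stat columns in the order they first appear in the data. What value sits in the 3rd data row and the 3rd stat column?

With rows sorted ascending by team, row 3 is team=HX6. stat columns in first-appearance order: saves, fouls, passes, shots; column 3 is passes.
Long rows with team=HX6, stat=passes: min(662, 914, 101) = 101.

101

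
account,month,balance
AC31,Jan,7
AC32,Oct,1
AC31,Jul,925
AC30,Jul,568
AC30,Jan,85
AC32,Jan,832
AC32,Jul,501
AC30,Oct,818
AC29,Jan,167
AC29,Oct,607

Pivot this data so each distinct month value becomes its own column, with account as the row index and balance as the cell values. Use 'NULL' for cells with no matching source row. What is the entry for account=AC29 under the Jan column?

The long row with account=AC29, month=Jan has balance=167.

167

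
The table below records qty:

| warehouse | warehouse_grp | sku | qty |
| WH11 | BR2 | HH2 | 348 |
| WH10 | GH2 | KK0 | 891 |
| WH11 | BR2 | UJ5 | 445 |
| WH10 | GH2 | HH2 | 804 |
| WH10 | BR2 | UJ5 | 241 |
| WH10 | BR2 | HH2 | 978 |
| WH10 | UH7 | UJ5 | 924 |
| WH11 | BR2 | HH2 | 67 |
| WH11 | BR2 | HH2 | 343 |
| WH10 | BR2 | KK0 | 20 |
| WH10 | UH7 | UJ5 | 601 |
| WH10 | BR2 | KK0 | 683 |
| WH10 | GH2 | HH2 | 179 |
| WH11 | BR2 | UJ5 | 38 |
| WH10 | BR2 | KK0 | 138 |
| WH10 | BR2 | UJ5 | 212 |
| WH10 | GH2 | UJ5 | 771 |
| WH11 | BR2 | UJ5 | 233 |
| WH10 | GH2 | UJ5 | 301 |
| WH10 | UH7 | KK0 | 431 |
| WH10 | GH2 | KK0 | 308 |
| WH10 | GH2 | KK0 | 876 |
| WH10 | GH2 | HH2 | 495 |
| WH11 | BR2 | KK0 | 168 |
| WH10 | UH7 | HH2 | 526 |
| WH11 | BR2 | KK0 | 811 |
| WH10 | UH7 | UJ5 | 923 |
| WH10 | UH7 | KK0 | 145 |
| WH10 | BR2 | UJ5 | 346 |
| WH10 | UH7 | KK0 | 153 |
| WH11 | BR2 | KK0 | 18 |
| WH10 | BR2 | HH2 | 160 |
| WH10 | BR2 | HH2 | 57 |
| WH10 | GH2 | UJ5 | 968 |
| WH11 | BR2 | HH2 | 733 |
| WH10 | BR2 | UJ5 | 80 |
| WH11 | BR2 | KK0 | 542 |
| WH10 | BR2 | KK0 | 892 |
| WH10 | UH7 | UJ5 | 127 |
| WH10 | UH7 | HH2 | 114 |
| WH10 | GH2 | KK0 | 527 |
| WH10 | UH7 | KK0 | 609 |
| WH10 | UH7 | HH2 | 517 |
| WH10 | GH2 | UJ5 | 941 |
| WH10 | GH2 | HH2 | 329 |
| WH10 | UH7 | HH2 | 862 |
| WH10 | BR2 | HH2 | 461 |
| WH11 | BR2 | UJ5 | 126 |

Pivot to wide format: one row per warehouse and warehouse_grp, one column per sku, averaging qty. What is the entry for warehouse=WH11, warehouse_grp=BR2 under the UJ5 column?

Rows with warehouse=WH11, warehouse_grp=BR2 and sku=UJ5: qty values are 445, 38, 233, 126.
(445 + 38 + 233 + 126) / 4 = 210.50.

210.50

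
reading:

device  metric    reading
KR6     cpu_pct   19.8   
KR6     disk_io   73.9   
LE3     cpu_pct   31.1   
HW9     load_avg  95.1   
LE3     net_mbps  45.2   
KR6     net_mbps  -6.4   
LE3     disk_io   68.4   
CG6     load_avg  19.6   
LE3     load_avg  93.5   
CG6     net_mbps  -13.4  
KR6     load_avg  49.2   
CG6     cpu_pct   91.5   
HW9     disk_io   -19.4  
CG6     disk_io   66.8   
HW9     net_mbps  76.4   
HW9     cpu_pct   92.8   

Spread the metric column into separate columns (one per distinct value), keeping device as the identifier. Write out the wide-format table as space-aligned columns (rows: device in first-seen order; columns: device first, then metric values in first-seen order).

Columns: device plus the 4 distinct metric values (cpu_pct, disk_io, load_avg, net_mbps).
For example, row KR6 column cpu_pct takes reading=19.8 from the long row (KR6, cpu_pct).

device  cpu_pct  disk_io  load_avg  net_mbps
KR6     19.8     73.9     49.2      -6.4    
LE3     31.1     68.4     93.5      45.2    
HW9     92.8     -19.4    95.1      76.4    
CG6     91.5     66.8     19.6      -13.4   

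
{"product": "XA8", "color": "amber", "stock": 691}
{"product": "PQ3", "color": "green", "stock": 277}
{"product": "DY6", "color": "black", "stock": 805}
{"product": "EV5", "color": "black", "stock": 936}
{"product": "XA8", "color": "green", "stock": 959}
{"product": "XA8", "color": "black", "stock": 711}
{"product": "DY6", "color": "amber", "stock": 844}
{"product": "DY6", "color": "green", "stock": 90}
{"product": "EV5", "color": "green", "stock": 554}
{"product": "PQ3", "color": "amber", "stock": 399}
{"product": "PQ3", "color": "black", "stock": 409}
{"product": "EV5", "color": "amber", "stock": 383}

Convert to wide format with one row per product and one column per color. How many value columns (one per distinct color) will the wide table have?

3 distinct color values: green, amber, black.

3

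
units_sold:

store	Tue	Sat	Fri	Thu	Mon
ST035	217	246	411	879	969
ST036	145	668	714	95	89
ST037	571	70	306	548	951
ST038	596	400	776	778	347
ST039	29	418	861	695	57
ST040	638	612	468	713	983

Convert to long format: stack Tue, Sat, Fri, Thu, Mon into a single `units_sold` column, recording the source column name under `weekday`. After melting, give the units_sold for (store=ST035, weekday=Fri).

411

Unpivoting turns each (store, wide-column) pair into one long row.
The wide cell at row ST035, column Fri holds 411, so the long row (ST035, Fri) has units_sold=411.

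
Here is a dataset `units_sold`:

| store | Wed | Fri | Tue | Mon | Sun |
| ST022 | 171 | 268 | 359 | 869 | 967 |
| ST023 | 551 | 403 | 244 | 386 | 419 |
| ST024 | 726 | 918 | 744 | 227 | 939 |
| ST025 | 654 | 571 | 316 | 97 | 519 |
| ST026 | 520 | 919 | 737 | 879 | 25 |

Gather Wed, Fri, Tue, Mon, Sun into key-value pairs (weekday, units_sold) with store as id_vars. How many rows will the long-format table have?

5 store values × 5 melted columns = 25 rows.

25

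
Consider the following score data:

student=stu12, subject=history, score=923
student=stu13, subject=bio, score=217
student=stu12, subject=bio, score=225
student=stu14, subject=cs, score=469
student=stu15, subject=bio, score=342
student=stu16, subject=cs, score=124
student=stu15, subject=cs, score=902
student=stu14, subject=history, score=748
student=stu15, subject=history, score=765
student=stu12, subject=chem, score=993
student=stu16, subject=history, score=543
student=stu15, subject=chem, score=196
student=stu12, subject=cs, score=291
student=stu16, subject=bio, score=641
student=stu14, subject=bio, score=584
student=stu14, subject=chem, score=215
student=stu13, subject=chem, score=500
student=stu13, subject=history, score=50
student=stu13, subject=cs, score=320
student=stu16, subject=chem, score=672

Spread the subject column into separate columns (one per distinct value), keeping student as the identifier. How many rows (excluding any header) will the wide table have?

5 distinct student values → 5 rows.

5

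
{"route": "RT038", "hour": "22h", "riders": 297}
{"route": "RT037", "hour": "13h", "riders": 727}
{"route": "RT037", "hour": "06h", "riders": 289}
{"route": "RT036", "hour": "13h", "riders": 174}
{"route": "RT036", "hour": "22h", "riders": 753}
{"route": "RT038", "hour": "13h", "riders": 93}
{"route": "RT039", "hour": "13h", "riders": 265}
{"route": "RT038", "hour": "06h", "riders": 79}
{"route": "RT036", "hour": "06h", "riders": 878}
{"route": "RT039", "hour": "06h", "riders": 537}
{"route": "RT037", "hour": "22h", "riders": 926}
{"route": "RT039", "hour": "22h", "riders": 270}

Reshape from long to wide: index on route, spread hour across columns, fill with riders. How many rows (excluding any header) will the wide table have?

4 distinct route values → 4 rows.

4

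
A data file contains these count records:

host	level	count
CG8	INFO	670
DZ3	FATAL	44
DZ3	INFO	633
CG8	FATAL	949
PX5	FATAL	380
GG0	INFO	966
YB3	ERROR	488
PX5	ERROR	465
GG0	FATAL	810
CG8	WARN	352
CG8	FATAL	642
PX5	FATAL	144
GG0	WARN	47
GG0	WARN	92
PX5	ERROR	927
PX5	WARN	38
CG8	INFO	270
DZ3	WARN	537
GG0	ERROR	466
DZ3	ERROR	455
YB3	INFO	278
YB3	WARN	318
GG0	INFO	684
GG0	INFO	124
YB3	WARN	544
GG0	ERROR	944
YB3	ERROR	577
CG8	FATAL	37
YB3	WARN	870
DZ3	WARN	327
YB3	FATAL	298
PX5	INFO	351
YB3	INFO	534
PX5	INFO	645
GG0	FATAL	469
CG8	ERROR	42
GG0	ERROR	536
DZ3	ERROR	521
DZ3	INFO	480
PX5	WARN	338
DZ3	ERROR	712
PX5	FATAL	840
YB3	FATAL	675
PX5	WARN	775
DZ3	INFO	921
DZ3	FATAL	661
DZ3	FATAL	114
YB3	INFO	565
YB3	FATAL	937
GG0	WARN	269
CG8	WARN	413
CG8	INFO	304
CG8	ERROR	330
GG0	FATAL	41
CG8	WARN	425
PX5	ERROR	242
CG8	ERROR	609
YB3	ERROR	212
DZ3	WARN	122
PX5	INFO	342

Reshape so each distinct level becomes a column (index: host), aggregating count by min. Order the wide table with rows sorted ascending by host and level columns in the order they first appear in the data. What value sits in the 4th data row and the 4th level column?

38

With rows sorted ascending by host, row 4 is host=PX5. level columns in first-appearance order: INFO, FATAL, ERROR, WARN; column 4 is WARN.
Long rows with host=PX5, level=WARN: min(38, 338, 775) = 38.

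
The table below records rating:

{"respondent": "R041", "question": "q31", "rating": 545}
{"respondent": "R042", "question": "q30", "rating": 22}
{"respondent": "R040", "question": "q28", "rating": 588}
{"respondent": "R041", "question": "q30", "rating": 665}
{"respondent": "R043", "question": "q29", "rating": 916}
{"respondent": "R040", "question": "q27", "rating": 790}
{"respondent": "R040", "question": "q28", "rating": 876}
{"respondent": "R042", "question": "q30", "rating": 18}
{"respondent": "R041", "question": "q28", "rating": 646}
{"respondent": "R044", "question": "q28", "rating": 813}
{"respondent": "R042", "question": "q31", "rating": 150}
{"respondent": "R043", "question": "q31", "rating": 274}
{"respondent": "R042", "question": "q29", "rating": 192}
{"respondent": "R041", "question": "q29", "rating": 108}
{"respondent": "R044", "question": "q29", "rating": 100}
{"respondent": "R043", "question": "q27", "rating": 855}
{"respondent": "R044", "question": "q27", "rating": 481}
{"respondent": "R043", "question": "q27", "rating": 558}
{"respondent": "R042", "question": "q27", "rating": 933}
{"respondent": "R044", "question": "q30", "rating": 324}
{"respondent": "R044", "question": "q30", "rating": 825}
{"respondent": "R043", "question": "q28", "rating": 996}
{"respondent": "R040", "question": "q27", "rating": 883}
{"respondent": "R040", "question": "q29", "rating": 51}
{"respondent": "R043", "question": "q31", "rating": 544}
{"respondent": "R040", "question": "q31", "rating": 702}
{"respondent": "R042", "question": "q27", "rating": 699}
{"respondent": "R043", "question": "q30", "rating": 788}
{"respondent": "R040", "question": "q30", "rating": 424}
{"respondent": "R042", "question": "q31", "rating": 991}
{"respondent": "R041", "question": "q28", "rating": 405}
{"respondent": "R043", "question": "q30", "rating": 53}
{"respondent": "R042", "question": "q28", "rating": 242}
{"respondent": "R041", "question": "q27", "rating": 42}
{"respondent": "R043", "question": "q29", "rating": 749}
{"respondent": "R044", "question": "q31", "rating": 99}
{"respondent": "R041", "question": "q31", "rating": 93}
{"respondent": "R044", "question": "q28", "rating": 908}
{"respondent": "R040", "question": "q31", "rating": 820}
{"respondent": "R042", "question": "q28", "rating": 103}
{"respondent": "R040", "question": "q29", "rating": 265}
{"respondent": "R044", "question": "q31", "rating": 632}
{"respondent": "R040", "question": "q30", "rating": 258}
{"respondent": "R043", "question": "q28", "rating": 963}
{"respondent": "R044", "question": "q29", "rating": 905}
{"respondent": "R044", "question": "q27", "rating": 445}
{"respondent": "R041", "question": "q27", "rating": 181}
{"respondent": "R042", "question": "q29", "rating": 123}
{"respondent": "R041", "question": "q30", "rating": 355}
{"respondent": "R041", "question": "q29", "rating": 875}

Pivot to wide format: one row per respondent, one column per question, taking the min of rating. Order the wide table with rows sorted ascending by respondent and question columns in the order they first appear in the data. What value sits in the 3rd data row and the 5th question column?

With rows sorted ascending by respondent, row 3 is respondent=R042. question columns in first-appearance order: q31, q30, q28, q29, q27; column 5 is q27.
Long rows with respondent=R042, question=q27: min(933, 699) = 699.

699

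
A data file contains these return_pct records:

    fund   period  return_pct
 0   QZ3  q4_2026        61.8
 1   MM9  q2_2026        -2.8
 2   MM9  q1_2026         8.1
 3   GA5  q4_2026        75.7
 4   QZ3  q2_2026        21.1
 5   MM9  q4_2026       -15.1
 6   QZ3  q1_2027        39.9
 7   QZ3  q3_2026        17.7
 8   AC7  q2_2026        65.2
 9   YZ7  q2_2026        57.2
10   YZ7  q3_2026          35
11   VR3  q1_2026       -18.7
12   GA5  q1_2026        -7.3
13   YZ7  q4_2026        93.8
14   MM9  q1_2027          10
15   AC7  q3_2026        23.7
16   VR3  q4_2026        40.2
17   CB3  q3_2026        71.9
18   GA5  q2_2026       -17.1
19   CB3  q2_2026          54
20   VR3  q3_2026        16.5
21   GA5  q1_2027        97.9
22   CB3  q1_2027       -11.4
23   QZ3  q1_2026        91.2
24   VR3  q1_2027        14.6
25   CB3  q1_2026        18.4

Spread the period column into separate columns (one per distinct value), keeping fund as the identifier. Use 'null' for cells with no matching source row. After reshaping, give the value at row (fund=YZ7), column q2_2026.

The long row with fund=YZ7, period=q2_2026 has return_pct=57.2.

57.2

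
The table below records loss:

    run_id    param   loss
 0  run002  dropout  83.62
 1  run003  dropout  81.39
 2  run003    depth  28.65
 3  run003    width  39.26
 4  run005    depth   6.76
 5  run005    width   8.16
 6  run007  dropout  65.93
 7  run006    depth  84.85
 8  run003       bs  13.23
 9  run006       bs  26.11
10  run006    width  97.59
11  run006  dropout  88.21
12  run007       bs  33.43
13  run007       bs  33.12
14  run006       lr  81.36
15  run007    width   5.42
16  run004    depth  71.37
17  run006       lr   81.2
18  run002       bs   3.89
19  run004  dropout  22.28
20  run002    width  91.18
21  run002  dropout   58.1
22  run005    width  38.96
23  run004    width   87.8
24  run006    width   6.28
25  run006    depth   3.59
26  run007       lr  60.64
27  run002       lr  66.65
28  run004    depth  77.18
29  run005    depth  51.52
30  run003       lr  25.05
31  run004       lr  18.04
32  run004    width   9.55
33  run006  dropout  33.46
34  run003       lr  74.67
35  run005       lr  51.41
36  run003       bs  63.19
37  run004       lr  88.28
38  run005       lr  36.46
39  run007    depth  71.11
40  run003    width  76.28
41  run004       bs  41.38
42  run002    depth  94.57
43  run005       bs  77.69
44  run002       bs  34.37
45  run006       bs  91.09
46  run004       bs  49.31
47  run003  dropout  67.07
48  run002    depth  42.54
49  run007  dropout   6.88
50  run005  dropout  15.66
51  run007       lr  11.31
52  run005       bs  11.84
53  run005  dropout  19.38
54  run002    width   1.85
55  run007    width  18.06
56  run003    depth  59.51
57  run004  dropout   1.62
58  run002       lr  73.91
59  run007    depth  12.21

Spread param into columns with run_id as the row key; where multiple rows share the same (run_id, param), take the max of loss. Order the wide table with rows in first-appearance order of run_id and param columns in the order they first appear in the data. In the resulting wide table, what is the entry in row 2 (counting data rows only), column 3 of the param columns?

With rows in first-appearance order of run_id, row 2 is run_id=run003. param columns in first-appearance order: dropout, depth, width, bs, lr; column 3 is width.
Long rows with run_id=run003, param=width: max(39.26, 76.28) = 76.28.

76.28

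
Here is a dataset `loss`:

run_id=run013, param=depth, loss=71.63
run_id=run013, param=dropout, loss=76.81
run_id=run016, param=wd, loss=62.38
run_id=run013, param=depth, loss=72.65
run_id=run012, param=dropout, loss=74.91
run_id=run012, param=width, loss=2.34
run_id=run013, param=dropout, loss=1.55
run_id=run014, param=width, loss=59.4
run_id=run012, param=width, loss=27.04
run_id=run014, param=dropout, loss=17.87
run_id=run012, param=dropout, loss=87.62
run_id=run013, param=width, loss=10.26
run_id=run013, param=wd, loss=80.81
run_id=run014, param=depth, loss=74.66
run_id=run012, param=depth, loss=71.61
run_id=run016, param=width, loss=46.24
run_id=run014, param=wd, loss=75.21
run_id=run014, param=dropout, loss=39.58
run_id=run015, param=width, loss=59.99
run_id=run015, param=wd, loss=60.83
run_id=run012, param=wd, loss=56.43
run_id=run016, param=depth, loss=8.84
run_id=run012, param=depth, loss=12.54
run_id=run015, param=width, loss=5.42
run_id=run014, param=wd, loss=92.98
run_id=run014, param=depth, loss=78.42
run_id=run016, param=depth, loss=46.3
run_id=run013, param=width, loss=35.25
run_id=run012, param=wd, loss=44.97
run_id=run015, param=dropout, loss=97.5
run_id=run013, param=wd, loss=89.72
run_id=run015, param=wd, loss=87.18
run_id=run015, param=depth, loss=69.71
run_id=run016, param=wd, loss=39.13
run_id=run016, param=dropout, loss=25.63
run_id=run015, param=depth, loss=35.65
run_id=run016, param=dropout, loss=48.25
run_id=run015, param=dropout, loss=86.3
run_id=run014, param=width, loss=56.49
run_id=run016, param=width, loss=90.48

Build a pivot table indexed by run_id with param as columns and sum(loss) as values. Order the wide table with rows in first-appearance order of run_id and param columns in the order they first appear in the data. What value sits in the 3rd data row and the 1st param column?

84.15

With rows in first-appearance order of run_id, row 3 is run_id=run012. param columns in first-appearance order: depth, dropout, wd, width; column 1 is depth.
Long rows with run_id=run012, param=depth: 71.61 + 12.54 = 84.15.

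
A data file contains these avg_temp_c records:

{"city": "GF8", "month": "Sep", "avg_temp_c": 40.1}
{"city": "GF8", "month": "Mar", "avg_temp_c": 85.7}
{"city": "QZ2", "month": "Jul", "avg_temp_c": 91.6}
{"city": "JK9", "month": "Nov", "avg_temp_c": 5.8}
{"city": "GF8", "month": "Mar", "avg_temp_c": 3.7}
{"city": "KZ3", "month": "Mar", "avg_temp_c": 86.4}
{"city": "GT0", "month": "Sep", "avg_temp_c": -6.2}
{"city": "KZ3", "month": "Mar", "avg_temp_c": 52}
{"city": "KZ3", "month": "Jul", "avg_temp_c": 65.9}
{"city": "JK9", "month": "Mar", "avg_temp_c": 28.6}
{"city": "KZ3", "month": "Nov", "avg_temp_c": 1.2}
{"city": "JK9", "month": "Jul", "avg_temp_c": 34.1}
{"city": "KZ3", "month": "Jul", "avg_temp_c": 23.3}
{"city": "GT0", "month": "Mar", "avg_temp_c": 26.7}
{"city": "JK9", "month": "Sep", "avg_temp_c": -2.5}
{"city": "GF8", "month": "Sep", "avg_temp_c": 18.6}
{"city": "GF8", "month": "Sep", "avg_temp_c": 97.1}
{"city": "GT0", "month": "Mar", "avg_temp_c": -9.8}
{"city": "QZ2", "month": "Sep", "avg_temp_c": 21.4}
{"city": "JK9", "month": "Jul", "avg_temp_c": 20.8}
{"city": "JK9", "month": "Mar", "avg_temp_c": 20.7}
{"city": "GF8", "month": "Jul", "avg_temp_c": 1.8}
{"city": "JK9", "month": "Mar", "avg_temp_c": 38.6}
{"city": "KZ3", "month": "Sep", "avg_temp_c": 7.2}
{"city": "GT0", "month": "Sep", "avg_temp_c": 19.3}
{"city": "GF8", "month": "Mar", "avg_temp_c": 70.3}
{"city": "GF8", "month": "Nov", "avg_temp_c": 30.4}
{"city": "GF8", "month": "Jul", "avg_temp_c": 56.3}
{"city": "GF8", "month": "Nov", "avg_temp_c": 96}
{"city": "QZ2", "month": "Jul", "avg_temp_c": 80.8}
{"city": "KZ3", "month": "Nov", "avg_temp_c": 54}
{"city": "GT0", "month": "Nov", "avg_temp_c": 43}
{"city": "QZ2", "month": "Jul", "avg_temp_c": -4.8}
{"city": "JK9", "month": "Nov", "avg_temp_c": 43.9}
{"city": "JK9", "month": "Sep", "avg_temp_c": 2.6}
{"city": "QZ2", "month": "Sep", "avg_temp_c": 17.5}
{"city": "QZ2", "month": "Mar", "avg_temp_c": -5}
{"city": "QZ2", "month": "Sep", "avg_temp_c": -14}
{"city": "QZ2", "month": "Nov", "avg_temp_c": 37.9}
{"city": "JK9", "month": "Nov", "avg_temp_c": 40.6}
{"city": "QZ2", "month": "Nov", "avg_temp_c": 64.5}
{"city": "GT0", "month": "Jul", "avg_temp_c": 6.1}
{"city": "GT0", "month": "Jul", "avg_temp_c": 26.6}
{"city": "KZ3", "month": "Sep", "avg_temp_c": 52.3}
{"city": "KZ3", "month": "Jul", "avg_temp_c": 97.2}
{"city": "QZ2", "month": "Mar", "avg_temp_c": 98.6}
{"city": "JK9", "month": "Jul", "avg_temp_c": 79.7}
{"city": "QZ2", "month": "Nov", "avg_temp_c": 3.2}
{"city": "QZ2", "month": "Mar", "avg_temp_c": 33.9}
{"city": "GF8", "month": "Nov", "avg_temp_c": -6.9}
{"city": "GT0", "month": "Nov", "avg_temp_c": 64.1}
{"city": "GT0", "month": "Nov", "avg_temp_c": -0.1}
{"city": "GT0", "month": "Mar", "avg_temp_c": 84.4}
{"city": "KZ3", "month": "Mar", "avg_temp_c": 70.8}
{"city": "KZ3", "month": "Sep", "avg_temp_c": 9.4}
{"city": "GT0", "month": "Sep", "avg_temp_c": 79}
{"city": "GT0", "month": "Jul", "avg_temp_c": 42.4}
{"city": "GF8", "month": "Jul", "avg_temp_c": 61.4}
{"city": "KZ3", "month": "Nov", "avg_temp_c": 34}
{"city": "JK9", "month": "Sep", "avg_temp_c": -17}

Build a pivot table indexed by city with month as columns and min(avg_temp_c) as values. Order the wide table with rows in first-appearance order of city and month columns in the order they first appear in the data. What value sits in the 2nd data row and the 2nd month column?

With rows in first-appearance order of city, row 2 is city=QZ2. month columns in first-appearance order: Sep, Mar, Jul, Nov; column 2 is Mar.
Long rows with city=QZ2, month=Mar: min(-5, 98.6, 33.9) = -5.

-5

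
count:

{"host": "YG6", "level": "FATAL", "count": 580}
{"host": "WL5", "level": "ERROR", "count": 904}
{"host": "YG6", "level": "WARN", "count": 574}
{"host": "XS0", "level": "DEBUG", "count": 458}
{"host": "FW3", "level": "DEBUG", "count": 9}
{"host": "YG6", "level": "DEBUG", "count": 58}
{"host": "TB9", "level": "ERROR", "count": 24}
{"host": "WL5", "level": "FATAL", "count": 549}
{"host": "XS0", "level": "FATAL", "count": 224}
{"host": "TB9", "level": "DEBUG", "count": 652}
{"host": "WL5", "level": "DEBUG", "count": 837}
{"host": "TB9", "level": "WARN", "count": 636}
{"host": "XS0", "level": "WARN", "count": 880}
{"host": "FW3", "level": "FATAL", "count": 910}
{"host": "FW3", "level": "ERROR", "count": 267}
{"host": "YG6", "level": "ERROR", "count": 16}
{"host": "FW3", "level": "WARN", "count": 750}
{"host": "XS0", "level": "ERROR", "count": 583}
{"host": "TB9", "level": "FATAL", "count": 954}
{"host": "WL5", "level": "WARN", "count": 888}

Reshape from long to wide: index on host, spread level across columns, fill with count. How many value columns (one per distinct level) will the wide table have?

4 distinct level values: DEBUG, WARN, ERROR, FATAL.

4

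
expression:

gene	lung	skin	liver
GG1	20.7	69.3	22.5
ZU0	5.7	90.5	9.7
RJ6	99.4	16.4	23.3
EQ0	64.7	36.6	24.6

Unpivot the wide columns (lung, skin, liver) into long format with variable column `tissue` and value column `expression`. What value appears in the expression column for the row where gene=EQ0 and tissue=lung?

64.7

Unpivoting turns each (gene, wide-column) pair into one long row.
The wide cell at row EQ0, column lung holds 64.7, so the long row (EQ0, lung) has expression=64.7.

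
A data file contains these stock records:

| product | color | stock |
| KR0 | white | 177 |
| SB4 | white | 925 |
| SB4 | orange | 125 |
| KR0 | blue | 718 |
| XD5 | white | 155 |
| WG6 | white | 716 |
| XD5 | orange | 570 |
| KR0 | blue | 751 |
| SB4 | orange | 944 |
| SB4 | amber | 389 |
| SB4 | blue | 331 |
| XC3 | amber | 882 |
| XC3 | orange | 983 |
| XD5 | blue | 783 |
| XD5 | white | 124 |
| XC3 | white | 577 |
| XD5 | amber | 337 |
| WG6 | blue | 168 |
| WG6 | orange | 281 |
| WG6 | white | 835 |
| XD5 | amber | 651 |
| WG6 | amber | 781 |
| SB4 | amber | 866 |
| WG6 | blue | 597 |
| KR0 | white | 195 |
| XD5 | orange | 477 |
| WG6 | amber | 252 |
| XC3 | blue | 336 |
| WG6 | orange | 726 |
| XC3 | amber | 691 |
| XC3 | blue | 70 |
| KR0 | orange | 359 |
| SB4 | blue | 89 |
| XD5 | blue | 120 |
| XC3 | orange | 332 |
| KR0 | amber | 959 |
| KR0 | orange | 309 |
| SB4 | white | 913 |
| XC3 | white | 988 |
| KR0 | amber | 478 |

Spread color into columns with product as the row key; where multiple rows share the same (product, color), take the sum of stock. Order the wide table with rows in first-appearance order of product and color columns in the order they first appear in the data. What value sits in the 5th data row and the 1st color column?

With rows in first-appearance order of product, row 5 is product=XC3. color columns in first-appearance order: white, orange, blue, amber; column 1 is white.
Long rows with product=XC3, color=white: 577 + 988 = 1565.

1565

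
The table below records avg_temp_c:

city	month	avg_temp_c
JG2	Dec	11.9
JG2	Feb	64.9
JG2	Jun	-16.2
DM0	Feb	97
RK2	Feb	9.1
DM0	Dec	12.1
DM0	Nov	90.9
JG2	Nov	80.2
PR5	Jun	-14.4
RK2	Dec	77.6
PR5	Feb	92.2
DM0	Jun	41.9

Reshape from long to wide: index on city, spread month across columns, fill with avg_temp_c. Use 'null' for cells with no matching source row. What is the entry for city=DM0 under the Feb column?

97

The long row with city=DM0, month=Feb has avg_temp_c=97.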